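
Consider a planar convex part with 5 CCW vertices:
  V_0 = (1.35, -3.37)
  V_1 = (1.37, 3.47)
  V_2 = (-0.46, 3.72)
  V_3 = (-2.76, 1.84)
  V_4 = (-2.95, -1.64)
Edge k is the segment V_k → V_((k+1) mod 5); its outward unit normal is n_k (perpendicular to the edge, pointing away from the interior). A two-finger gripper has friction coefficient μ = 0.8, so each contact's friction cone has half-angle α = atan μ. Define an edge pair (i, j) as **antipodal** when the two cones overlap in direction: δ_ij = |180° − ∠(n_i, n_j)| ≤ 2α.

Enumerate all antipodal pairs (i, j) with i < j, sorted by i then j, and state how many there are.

α = atan 0.8 = 38.66°;  2α = 77.32°
n_0 = (+1.0000, -0.0029)
n_1 = (+0.1354, +0.9908)
n_2 = (-0.6329, +0.7743)
n_3 = (-0.9985, +0.0545)
n_4 = (-0.3732, -0.9277)
  (0,1): δ = 97.61°  ·
  (0,2): δ = 50.57°  ✓
  (0,3): δ = 2.96°  ✓
  (0,4): δ = 68.25°  ✓
  (1,2): δ = 132.96°  ·
  (1,3): δ = 85.35°  ·
  (1,4): δ = 14.14°  ✓
  (2,3): δ = 132.39°  ·
  (2,4): δ = 61.18°  ✓
  (3,4): δ = 108.79°  ·
antipodal pairs: 5

count = 5; pairs: (0,2), (0,3), (0,4), (1,4), (2,4)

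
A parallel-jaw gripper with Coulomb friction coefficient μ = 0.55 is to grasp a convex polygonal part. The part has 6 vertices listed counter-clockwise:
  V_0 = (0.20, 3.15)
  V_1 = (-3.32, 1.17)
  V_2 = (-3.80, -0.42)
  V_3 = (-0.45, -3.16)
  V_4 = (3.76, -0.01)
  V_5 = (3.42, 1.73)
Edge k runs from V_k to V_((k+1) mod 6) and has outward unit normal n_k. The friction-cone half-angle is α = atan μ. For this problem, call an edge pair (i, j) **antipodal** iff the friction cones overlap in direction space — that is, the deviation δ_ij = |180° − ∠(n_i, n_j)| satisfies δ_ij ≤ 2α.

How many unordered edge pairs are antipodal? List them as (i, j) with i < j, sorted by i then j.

α = atan 0.55 = 28.81°;  2α = 57.62°
n_0 = (-0.4903, +0.8716)
n_1 = (-0.9573, +0.2890)
n_2 = (-0.6331, -0.7741)
n_3 = (+0.5991, -0.8007)
n_4 = (+0.9814, +0.1918)
n_5 = (+0.4035, +0.9150)
  (0,1): δ = 136.16°  ·
  (0,2): δ = 68.64°  ·
  (0,3): δ = 7.45°  ✓
  (0,4): δ = 71.70°  ·
  (0,5): δ = 126.85°  ·
  (1,2): δ = 112.48°  ·
  (1,3): δ = 36.40°  ✓
  (1,4): δ = 27.85°  ✓
  (1,5): δ = 83.00°  ·
  (2,3): δ = 103.92°  ·
  (2,4): δ = 39.66°  ✓
  (2,5): δ = 15.48°  ✓
  (3,4): δ = 115.75°  ·
  (3,5): δ = 60.60°  ·
  (4,5): δ = 124.85°  ·
antipodal pairs: 5

count = 5; pairs: (0,3), (1,3), (1,4), (2,4), (2,5)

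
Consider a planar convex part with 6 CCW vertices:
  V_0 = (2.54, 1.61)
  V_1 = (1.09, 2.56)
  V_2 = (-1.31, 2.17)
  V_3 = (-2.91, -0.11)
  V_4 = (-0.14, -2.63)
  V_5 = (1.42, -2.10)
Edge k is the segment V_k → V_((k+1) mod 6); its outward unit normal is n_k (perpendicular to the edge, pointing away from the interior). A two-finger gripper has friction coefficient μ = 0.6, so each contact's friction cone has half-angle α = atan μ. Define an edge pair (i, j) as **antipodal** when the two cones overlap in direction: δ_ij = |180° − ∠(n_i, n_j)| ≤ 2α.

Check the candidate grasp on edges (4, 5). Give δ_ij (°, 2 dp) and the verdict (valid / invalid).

δ = 125.56°, invalid

α = atan 0.6 = 30.96°;  2α = 61.93°
edge 4: e_4 = (+1.56, +0.53);  n_4 = (+0.3217, -0.9468)
edge 5: e_5 = (+1.12, +3.71);  n_5 = (+0.9573, -0.2890)
∠(n_4, n_5) = 54.44°
δ = |180° − 54.44°| = 125.56°
125.56° > 2α = 61.93°  →  invalid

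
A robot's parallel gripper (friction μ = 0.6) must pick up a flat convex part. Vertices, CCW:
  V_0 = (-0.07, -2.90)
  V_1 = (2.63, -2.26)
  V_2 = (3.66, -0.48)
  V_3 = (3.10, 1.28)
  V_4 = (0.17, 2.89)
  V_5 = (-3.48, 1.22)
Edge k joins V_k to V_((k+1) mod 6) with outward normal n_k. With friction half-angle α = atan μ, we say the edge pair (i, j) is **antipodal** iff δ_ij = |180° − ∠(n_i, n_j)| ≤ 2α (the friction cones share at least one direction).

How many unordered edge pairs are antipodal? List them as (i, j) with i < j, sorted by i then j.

α = atan 0.6 = 30.96°;  2α = 61.93°
n_0 = (+0.2306, -0.9730)
n_1 = (+0.8655, -0.5008)
n_2 = (+0.9529, +0.3032)
n_3 = (+0.4816, +0.8764)
n_4 = (-0.4161, +0.9093)
n_5 = (-0.7704, -0.6376)
  (0,1): δ = 133.39°  ·
  (0,2): δ = 85.68°  ·
  (0,3): δ = 42.12°  ✓
  (0,4): δ = 11.25°  ✓
  (0,5): δ = 116.28°  ·
  (1,2): δ = 132.29°  ·
  (1,3): δ = 88.73°  ·
  (1,4): δ = 35.36°  ✓
  (1,5): δ = 69.67°  ·
  (2,3): δ = 136.44°  ·
  (2,4): δ = 83.06°  ·
  (2,5): δ = 21.96°  ✓
  (3,4): δ = 126.63°  ·
  (3,5): δ = 21.60°  ✓
  (4,5): δ = 74.97°  ·
antipodal pairs: 5

count = 5; pairs: (0,3), (0,4), (1,4), (2,5), (3,5)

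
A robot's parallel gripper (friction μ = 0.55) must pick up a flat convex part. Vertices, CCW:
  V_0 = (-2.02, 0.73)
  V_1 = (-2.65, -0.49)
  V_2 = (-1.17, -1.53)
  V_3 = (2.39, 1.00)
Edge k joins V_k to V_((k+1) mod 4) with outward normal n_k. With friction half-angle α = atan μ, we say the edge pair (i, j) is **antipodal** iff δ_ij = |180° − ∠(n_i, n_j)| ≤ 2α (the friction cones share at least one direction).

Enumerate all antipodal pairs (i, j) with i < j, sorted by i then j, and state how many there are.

α = atan 0.55 = 28.81°;  2α = 57.62°
n_0 = (-0.8885, +0.4588)
n_1 = (-0.5749, -0.8182)
n_2 = (+0.5793, -0.8151)
n_3 = (-0.0611, +0.9981)
  (0,1): δ = 97.78°  ·
  (0,2): δ = 27.29°  ✓
  (0,3): δ = 120.82°  ·
  (1,2): δ = 109.50°  ·
  (1,3): δ = 38.60°  ✓
  (2,3): δ = 31.90°  ✓
antipodal pairs: 3

count = 3; pairs: (0,2), (1,3), (2,3)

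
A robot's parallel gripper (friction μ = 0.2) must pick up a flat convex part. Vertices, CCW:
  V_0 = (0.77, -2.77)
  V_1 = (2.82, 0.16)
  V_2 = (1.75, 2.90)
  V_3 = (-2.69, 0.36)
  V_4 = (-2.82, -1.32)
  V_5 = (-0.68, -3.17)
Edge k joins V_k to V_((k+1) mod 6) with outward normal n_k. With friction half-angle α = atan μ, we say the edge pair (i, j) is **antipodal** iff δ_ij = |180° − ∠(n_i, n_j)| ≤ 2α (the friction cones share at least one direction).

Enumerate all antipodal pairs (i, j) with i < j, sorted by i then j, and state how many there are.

α = atan 0.2 = 11.31°;  2α = 22.62°
n_0 = (+0.8194, -0.5733)
n_1 = (+0.9315, +0.3638)
n_2 = (-0.4966, +0.8680)
n_3 = (-0.9970, +0.0772)
n_4 = (-0.6540, -0.7565)
n_5 = (+0.2659, -0.9640)
  (0,1): δ = 123.69°  ·
  (0,2): δ = 25.25°  ·
  (0,3): δ = 30.55°  ·
  (0,4): δ = 84.14°  ·
  (0,5): δ = 140.40°  ·
  (1,2): δ = 81.56°  ·
  (1,3): δ = 25.76°  ·
  (1,4): δ = 27.83°  ·
  (1,5): δ = 84.09°  ·
  (2,3): δ = 124.20°  ·
  (2,4): δ = 70.62°  ·
  (2,5): δ = 14.35°  ✓
  (3,4): δ = 126.42°  ·
  (3,5): δ = 70.15°  ·
  (4,5): δ = 123.73°  ·
antipodal pairs: 1

count = 1; pairs: (2,5)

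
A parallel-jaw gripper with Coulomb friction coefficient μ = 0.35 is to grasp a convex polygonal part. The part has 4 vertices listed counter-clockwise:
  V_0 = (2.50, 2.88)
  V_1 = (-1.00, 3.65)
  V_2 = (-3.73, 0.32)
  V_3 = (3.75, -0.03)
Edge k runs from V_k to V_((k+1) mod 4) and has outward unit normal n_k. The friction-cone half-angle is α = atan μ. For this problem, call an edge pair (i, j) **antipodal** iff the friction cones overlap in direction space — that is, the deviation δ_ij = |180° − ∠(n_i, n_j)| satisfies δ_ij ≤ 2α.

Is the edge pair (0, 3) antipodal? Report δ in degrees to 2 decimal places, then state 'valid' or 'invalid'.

α = atan 0.35 = 19.29°;  2α = 38.58°
edge 0: e_0 = (-3.50, +0.77);  n_0 = (+0.2149, +0.9766)
edge 3: e_3 = (-1.25, +2.91);  n_3 = (+0.9188, +0.3947)
∠(n_0, n_3) = 54.35°
δ = |180° − 54.35°| = 125.65°
125.65° > 2α = 38.58°  →  invalid

δ = 125.65°, invalid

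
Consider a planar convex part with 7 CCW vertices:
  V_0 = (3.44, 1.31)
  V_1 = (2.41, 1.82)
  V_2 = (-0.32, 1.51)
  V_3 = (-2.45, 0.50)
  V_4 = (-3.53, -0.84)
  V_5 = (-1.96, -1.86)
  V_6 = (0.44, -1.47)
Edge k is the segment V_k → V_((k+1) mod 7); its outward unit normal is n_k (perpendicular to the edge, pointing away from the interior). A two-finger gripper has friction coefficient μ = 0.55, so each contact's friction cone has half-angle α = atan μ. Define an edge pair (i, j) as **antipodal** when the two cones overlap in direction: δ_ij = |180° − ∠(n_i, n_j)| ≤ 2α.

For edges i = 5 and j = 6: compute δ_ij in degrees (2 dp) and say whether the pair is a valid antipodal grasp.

α = atan 0.55 = 28.81°;  2α = 57.62°
edge 5: e_5 = (+2.40, +0.39);  n_5 = (+0.1604, -0.9871)
edge 6: e_6 = (+3.00, +2.78);  n_6 = (+0.6797, -0.7335)
∠(n_5, n_6) = 33.59°
δ = |180° − 33.59°| = 146.41°
146.41° > 2α = 57.62°  →  invalid

δ = 146.41°, invalid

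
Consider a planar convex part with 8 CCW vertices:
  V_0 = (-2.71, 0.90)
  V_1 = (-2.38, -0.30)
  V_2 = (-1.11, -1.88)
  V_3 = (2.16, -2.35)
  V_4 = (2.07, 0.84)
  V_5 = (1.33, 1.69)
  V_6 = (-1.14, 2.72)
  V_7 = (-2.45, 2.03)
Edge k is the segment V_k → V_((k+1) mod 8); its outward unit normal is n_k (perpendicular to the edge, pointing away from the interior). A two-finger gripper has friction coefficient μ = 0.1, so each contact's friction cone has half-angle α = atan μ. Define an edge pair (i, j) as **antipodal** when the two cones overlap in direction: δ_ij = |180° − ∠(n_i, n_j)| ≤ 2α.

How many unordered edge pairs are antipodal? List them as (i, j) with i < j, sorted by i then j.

α = atan 0.1 = 5.71°;  2α = 11.42°
n_0 = (-0.9642, -0.2652)
n_1 = (-0.7794, -0.6265)
n_2 = (-0.1423, -0.9898)
n_3 = (+0.9996, +0.0282)
n_4 = (+0.7542, +0.6566)
n_5 = (+0.3849, +0.9230)
n_6 = (-0.4660, +0.8848)
n_7 = (-0.9745, +0.2242)
  (0,1): δ = 156.58°  ·
  (0,2): δ = 113.56°  ·
  (0,3): δ = 13.76°  ·
  (0,4): δ = 25.67°  ·
  (0,5): δ = 51.99°  ·
  (0,6): δ = 102.40°  ·
  (0,7): δ = 151.67°  ·
  (1,2): δ = 136.97°  ·
  (1,3): δ = 37.18°  ·
  (1,4): δ = 2.25°  ✓
  (1,5): δ = 28.57°  ·
  (1,6): δ = 78.98°  ·
  (1,7): δ = 128.25°  ·
  (2,3): δ = 80.20°  ·
  (2,4): δ = 40.78°  ·
  (2,5): δ = 14.46°  ·
  (2,6): δ = 35.96°  ·
  (2,7): δ = 85.22°  ·
  (3,4): δ = 140.57°  ·
  (3,5): δ = 114.25°  ·
  (3,6): δ = 63.84°  ·
  (3,7): δ = 14.57°  ·
  (4,5): δ = 153.68°  ·
  (4,6): δ = 103.27°  ·
  (4,7): δ = 54.00°  ·
  (5,6): δ = 129.59°  ·
  (5,7): δ = 80.32°  ·
  (6,7): δ = 130.73°  ·
antipodal pairs: 1

count = 1; pairs: (1,4)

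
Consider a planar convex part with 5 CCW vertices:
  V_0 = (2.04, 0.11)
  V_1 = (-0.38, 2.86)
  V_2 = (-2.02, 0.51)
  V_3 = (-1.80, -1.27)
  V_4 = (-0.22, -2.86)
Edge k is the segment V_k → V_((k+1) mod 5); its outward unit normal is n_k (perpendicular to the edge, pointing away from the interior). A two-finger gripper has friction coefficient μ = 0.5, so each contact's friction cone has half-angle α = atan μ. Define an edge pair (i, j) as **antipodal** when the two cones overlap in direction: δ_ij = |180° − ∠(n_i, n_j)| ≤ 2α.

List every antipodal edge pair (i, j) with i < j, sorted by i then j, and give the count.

α = atan 0.5 = 26.57°;  2α = 53.13°
n_0 = (+0.7507, +0.6606)
n_1 = (-0.8201, +0.5723)
n_2 = (-0.9924, -0.1227)
n_3 = (-0.7093, -0.7049)
n_4 = (+0.7958, -0.6056)
  (0,1): δ = 76.26°  ·
  (0,2): δ = 34.30°  ✓
  (0,3): δ = 3.47°  ✓
  (0,4): δ = 101.38°  ·
  (1,2): δ = 138.04°  ·
  (1,3): δ = 100.27°  ·
  (1,4): δ = 2.36°  ✓
  (2,3): δ = 142.23°  ·
  (2,4): δ = 44.31°  ✓
  (3,4): δ = 82.09°  ·
antipodal pairs: 4

count = 4; pairs: (0,2), (0,3), (1,4), (2,4)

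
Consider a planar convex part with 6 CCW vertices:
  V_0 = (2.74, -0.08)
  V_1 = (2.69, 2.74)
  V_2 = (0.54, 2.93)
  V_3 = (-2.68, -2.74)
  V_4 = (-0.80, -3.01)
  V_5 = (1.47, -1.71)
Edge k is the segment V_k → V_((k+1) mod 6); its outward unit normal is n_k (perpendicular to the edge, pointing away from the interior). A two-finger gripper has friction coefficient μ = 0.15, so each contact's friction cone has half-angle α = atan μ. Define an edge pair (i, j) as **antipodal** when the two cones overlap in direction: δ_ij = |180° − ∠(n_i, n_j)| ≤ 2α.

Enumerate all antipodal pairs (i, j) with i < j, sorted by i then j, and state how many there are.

count = 2; pairs: (1,3), (2,5)

α = atan 0.15 = 8.53°;  2α = 17.06°
n_0 = (+0.9998, +0.0177)
n_1 = (+0.0880, +0.9961)
n_2 = (-0.8696, +0.4938)
n_3 = (-0.1422, -0.9898)
n_4 = (+0.4970, -0.8678)
n_5 = (+0.7888, -0.6146)
  (0,1): δ = 96.07°  ·
  (0,2): δ = 30.61°  ·
  (0,3): δ = 80.81°  ·
  (0,4): δ = 118.78°  ·
  (0,5): δ = 141.06°  ·
  (1,2): δ = 114.54°  ·
  (1,3): δ = 3.12°  ✓
  (1,4): δ = 34.85°  ·
  (1,5): δ = 57.13°  ·
  (2,3): δ = 68.58°  ·
  (2,4): δ = 30.61°  ·
  (2,5): δ = 8.33°  ✓
  (3,4): δ = 142.03°  ·
  (3,5): δ = 119.75°  ·
  (4,5): δ = 157.72°  ·
antipodal pairs: 2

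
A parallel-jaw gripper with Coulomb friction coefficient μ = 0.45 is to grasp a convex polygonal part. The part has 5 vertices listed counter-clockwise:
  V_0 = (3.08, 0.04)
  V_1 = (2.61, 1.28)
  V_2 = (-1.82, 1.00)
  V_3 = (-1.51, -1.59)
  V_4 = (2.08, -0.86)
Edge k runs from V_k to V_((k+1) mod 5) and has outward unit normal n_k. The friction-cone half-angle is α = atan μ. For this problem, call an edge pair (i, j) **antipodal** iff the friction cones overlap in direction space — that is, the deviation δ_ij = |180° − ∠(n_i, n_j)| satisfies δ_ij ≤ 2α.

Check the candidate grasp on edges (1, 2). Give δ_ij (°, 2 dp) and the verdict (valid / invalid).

α = atan 0.45 = 24.23°;  2α = 48.46°
edge 1: e_1 = (-4.43, -0.28);  n_1 = (-0.0631, +0.9980)
edge 2: e_2 = (+0.31, -2.59);  n_2 = (-0.9929, -0.1188)
∠(n_1, n_2) = 93.21°
δ = |180° − 93.21°| = 86.79°
86.79° > 2α = 48.46°  →  invalid

δ = 86.79°, invalid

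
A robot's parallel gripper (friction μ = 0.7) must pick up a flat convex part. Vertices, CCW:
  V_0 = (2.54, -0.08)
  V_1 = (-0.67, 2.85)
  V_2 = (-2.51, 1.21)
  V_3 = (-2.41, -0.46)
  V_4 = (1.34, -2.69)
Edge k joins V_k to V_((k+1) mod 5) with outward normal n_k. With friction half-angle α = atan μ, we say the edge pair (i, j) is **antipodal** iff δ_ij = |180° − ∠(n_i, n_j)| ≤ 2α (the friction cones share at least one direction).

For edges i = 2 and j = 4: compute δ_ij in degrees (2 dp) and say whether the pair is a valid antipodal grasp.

α = atan 0.7 = 34.99°;  2α = 69.98°
edge 2: e_2 = (+0.10, -1.67);  n_2 = (-0.9982, -0.0598)
edge 4: e_4 = (+1.20, +2.61);  n_4 = (+0.9086, -0.4177)
∠(n_2, n_4) = 151.88°
δ = |180° − 151.88°| = 28.12°
28.12° ≤ 2α = 69.98°  →  valid

δ = 28.12°, valid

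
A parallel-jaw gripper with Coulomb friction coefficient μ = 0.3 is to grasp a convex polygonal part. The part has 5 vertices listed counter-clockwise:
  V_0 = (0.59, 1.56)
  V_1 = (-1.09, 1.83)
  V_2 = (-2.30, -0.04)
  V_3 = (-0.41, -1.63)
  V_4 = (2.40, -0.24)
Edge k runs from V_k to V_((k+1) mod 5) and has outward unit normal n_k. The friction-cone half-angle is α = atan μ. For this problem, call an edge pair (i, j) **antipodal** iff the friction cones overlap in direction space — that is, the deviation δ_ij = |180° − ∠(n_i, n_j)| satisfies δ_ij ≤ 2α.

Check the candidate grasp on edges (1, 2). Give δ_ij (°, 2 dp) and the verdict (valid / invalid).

α = atan 0.3 = 16.70°;  2α = 33.40°
edge 1: e_1 = (-1.21, -1.87);  n_1 = (-0.8396, +0.5433)
edge 2: e_2 = (+1.89, -1.59);  n_2 = (-0.6438, -0.7652)
∠(n_1, n_2) = 82.83°
δ = |180° − 82.83°| = 97.17°
97.17° > 2α = 33.40°  →  invalid

δ = 97.17°, invalid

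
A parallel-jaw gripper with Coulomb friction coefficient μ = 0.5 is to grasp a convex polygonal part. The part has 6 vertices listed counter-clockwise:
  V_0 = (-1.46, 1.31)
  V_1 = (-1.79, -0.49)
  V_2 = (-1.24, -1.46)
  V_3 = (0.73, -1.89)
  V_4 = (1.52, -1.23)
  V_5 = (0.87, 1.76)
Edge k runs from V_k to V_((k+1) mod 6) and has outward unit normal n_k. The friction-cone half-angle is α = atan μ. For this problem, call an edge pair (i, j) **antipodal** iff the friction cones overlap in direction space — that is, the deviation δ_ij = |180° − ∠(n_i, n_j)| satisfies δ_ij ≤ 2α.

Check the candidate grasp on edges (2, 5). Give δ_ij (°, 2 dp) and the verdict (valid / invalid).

α = atan 0.5 = 26.57°;  2α = 53.13°
edge 2: e_2 = (+1.97, -0.43);  n_2 = (-0.2133, -0.9770)
edge 5: e_5 = (-2.33, -0.45);  n_5 = (-0.1896, +0.9819)
∠(n_2, n_5) = 156.76°
δ = |180° − 156.76°| = 23.24°
23.24° ≤ 2α = 53.13°  →  valid

δ = 23.24°, valid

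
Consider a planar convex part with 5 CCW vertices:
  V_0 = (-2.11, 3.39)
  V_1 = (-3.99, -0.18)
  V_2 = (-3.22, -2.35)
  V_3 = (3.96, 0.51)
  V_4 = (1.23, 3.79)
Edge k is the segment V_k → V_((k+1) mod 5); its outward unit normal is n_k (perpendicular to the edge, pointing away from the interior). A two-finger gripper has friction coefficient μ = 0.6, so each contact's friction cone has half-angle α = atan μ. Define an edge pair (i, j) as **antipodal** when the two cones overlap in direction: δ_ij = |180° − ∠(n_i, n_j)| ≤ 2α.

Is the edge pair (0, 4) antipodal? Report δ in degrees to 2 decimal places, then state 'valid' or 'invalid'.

α = atan 0.6 = 30.96°;  2α = 61.93°
edge 0: e_0 = (-1.88, -3.57);  n_0 = (-0.8848, +0.4660)
edge 4: e_4 = (-3.34, -0.40);  n_4 = (-0.1189, +0.9929)
∠(n_0, n_4) = 55.40°
δ = |180° − 55.40°| = 124.60°
124.60° > 2α = 61.93°  →  invalid

δ = 124.60°, invalid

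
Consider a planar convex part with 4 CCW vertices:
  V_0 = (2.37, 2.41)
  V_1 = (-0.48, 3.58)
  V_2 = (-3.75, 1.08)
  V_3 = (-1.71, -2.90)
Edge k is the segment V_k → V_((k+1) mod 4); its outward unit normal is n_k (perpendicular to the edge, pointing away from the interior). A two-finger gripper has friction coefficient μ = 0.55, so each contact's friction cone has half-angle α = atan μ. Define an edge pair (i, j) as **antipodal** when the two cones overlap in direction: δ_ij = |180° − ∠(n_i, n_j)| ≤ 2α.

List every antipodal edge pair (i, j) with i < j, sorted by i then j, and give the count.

α = atan 0.55 = 28.81°;  2α = 57.62°
n_0 = (+0.3798, +0.9251)
n_1 = (-0.6074, +0.7944)
n_2 = (-0.8899, -0.4561)
n_3 = (+0.7930, -0.6093)
  (0,1): δ = 120.28°  ·
  (0,2): δ = 40.54°  ✓
  (0,3): δ = 74.78°  ·
  (1,2): δ = 100.26°  ·
  (1,3): δ = 15.06°  ✓
  (2,3): δ = 64.68°  ·
antipodal pairs: 2

count = 2; pairs: (0,2), (1,3)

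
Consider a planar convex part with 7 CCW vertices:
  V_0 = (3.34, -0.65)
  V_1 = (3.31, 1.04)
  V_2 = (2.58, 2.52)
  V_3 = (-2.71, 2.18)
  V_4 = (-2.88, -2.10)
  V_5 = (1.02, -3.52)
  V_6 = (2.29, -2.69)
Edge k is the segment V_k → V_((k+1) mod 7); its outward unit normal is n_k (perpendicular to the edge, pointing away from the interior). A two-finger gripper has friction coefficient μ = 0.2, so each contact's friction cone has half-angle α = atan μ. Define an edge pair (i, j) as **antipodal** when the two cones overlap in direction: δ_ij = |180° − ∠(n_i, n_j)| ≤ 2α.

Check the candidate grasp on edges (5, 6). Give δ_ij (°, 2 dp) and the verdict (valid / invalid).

α = atan 0.2 = 11.31°;  2α = 22.62°
edge 5: e_5 = (+1.27, +0.83);  n_5 = (+0.5471, -0.8371)
edge 6: e_6 = (+1.05, +2.04);  n_6 = (+0.8891, -0.4576)
∠(n_5, n_6) = 29.60°
δ = |180° − 29.60°| = 150.40°
150.40° > 2α = 22.62°  →  invalid

δ = 150.40°, invalid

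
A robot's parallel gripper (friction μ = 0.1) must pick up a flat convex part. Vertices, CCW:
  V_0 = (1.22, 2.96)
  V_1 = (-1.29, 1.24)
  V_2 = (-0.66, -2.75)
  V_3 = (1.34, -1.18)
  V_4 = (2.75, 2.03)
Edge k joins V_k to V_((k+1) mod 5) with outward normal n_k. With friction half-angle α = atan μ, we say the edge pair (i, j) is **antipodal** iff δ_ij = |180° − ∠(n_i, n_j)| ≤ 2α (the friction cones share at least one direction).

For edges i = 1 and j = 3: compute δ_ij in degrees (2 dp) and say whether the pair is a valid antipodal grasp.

δ = 32.69°, invalid

α = atan 0.1 = 5.71°;  2α = 11.42°
edge 1: e_1 = (+0.63, -3.99);  n_1 = (-0.9878, -0.1560)
edge 3: e_3 = (+1.41, +3.21);  n_3 = (+0.9156, -0.4022)
∠(n_1, n_3) = 147.31°
δ = |180° − 147.31°| = 32.69°
32.69° > 2α = 11.42°  →  invalid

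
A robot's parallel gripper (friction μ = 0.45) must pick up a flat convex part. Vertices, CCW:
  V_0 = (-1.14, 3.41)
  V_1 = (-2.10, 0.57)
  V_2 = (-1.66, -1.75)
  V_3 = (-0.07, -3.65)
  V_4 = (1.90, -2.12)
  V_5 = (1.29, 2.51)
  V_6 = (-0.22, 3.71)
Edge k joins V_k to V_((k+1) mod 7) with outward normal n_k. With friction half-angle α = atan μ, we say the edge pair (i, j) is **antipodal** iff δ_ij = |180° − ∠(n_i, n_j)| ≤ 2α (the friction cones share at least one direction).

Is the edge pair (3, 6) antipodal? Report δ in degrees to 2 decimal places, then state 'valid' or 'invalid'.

α = atan 0.45 = 24.23°;  2α = 48.46°
edge 3: e_3 = (+1.97, +1.53);  n_3 = (+0.6134, -0.7898)
edge 6: e_6 = (-0.92, -0.30);  n_6 = (-0.3100, +0.9507)
∠(n_3, n_6) = 160.23°
δ = |180° − 160.23°| = 19.77°
19.77° ≤ 2α = 48.46°  →  valid

δ = 19.77°, valid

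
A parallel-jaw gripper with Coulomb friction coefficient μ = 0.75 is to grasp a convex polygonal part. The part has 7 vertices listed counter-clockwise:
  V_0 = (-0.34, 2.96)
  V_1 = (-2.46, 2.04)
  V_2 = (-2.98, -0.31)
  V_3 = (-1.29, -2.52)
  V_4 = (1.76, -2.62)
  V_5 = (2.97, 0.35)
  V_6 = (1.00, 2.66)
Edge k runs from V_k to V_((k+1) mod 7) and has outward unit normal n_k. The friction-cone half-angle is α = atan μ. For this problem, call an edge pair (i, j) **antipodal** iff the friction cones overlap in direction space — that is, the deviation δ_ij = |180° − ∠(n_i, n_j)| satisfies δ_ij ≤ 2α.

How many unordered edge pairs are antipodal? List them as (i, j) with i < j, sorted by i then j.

count = 9; pairs: (0,3), (0,4), (1,4), (1,5), (2,4), (2,5), (2,6), (3,5), (3,6)

α = atan 0.75 = 36.87°;  2α = 73.74°
n_0 = (-0.3981, +0.9173)
n_1 = (-0.9764, +0.2161)
n_2 = (-0.7944, -0.6075)
n_3 = (-0.0328, -0.9995)
n_4 = (+0.9261, -0.3773)
n_5 = (+0.7609, +0.6489)
n_6 = (+0.2185, +0.9758)
  (0,1): δ = 125.94°  ·
  (0,2): δ = 76.05°  ·
  (0,3): δ = 25.34°  ✓
  (0,4): δ = 44.37°  ✓
  (0,5): δ = 107.00°  ·
  (0,6): δ = 143.92°  ·
  (1,2): δ = 130.12°  ·
  (1,3): δ = 79.40°  ·
  (1,4): δ = 9.69°  ✓
  (1,5): δ = 52.94°  ✓
  (1,6): δ = 89.86°  ·
  (2,3): δ = 129.28°  ·
  (2,4): δ = 59.57°  ✓
  (2,5): δ = 3.05°  ✓
  (2,6): δ = 39.98°  ✓
  (3,4): δ = 110.29°  ·
  (3,5): δ = 47.66°  ✓
  (3,6): δ = 10.74°  ✓
  (4,5): δ = 117.38°  ·
  (4,6): δ = 80.45°  ·
  (5,6): δ = 143.08°  ·
antipodal pairs: 9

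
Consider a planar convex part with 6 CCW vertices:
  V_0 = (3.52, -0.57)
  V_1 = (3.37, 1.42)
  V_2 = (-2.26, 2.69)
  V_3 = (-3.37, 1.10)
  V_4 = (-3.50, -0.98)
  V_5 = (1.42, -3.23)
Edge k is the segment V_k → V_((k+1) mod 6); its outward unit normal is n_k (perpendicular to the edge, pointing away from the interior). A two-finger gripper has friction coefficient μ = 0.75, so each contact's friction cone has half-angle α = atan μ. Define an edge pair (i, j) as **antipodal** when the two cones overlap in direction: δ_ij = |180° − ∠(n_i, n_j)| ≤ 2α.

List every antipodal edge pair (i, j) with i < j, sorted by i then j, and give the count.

α = atan 0.75 = 36.87°;  2α = 73.74°
n_0 = (+0.9972, +0.0752)
n_1 = (+0.2200, +0.9755)
n_2 = (-0.8200, +0.5724)
n_3 = (-0.9981, +0.0624)
n_4 = (-0.4159, -0.9094)
n_5 = (+0.7849, -0.6196)
  (0,1): δ = 107.02°  ·
  (0,2): δ = 39.23°  ✓
  (0,3): δ = 7.89°  ✓
  (0,4): δ = 61.11°  ✓
  (0,5): δ = 137.40°  ·
  (1,2): δ = 112.21°  ·
  (1,3): δ = 80.86°  ·
  (1,4): δ = 11.86°  ✓
  (1,5): δ = 64.42°  ✓
  (2,3): δ = 148.66°  ·
  (2,4): δ = 79.66°  ·
  (2,5): δ = 3.37°  ✓
  (3,4): δ = 111.00°  ·
  (3,5): δ = 34.71°  ✓
  (4,5): δ = 103.71°  ·
antipodal pairs: 7

count = 7; pairs: (0,2), (0,3), (0,4), (1,4), (1,5), (2,5), (3,5)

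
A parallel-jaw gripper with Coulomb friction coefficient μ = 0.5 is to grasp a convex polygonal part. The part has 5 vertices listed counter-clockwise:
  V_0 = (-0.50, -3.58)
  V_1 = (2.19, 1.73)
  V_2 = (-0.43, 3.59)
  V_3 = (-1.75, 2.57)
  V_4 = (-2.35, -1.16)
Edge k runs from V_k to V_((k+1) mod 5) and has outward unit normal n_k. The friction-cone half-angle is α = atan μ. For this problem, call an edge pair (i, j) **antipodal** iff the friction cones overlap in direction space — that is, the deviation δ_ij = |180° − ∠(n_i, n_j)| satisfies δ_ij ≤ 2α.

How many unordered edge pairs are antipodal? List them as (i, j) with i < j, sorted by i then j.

count = 3; pairs: (0,2), (0,3), (1,4)

α = atan 0.5 = 26.57°;  2α = 53.13°
n_0 = (+0.8921, -0.4519)
n_1 = (+0.5789, +0.8154)
n_2 = (-0.6114, +0.7913)
n_3 = (-0.9873, +0.1588)
n_4 = (-0.7945, -0.6073)
  (0,1): δ = 98.51°  ·
  (0,2): δ = 25.44°  ✓
  (0,3): δ = 17.73°  ✓
  (0,4): δ = 64.26°  ·
  (1,2): δ = 106.93°  ·
  (1,3): δ = 63.77°  ·
  (1,4): δ = 17.23°  ✓
  (2,3): δ = 136.83°  ·
  (2,4): δ = 90.30°  ·
  (3,4): δ = 133.47°  ·
antipodal pairs: 3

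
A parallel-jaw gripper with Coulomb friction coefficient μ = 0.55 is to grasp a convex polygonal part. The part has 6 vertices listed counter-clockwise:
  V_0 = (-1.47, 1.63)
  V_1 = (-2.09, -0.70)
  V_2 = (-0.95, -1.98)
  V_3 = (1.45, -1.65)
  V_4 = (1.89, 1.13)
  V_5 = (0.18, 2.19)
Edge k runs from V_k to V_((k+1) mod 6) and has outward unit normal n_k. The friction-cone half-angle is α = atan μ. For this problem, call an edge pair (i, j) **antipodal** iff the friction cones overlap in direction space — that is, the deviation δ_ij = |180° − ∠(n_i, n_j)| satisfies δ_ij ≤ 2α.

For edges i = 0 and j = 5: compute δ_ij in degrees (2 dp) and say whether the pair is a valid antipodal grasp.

α = atan 0.55 = 28.81°;  2α = 57.62°
edge 0: e_0 = (-0.62, -2.33);  n_0 = (-0.9664, +0.2571)
edge 5: e_5 = (-1.65, -0.56);  n_5 = (-0.3214, +0.9469)
∠(n_0, n_5) = 56.35°
δ = |180° − 56.35°| = 123.65°
123.65° > 2α = 57.62°  →  invalid

δ = 123.65°, invalid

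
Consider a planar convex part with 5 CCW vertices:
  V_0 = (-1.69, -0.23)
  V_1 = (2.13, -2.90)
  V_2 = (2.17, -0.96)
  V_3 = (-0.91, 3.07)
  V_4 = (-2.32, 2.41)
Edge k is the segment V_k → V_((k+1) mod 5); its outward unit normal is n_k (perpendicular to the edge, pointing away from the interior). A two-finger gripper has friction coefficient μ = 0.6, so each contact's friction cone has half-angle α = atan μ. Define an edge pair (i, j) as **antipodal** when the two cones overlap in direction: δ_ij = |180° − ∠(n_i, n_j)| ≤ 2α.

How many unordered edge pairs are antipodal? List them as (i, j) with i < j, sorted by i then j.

α = atan 0.6 = 30.96°;  2α = 61.93°
n_0 = (-0.5729, -0.8196)
n_1 = (+0.9998, -0.0206)
n_2 = (+0.7945, +0.6072)
n_3 = (-0.4239, +0.9057)
n_4 = (-0.9727, -0.2321)
  (0,1): δ = 56.23°  ✓
  (0,2): δ = 17.66°  ✓
  (0,3): δ = 60.04°  ✓
  (0,4): δ = 138.37°  ·
  (1,2): δ = 141.43°  ·
  (1,3): δ = 63.74°  ·
  (1,4): δ = 14.60°  ✓
  (2,3): δ = 102.31°  ·
  (2,4): δ = 23.97°  ✓
  (3,4): δ = 101.66°  ·
antipodal pairs: 5

count = 5; pairs: (0,1), (0,2), (0,3), (1,4), (2,4)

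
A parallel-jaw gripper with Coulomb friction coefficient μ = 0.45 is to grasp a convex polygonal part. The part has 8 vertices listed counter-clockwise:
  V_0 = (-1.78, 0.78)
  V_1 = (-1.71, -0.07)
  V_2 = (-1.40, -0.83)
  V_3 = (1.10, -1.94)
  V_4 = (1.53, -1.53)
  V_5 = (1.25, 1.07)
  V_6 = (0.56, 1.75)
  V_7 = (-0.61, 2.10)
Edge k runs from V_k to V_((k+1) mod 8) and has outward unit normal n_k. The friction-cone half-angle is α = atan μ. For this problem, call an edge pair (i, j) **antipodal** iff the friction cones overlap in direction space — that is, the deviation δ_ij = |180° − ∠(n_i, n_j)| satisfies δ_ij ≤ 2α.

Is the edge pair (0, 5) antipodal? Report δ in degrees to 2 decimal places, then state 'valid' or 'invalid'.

α = atan 0.45 = 24.23°;  2α = 48.46°
edge 0: e_0 = (+0.07, -0.85);  n_0 = (-0.9966, -0.0821)
edge 5: e_5 = (-0.69, +0.68);  n_5 = (+0.7019, +0.7122)
∠(n_0, n_5) = 139.29°
δ = |180° − 139.29°| = 40.71°
40.71° ≤ 2α = 48.46°  →  valid

δ = 40.71°, valid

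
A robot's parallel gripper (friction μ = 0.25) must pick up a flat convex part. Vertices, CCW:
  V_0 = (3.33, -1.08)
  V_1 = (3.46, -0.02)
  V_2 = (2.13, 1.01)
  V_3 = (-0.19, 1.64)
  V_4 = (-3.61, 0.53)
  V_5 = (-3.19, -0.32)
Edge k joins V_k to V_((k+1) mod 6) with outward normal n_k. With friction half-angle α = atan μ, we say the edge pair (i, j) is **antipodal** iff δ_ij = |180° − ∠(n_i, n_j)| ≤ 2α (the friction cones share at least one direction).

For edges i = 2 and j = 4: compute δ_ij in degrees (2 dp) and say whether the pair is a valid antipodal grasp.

α = atan 0.25 = 14.04°;  2α = 28.07°
edge 2: e_2 = (-2.32, +0.63);  n_2 = (+0.2621, +0.9651)
edge 4: e_4 = (+0.42, -0.85);  n_4 = (-0.8965, -0.4430)
∠(n_2, n_4) = 131.49°
δ = |180° − 131.49°| = 48.51°
48.51° > 2α = 28.07°  →  invalid

δ = 48.51°, invalid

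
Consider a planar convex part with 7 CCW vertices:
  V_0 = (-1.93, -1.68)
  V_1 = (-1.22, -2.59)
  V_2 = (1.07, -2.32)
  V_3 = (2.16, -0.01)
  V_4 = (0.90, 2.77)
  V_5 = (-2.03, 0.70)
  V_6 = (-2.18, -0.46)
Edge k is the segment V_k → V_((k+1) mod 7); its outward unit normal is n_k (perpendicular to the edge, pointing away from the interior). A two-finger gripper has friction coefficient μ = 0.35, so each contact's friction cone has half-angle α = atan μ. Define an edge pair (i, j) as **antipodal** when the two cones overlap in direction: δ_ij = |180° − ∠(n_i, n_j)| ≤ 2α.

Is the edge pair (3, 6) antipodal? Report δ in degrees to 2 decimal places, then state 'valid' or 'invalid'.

δ = 12.80°, valid

α = atan 0.35 = 19.29°;  2α = 38.58°
edge 3: e_3 = (-1.26, +2.78);  n_3 = (+0.9108, +0.4128)
edge 6: e_6 = (+0.25, -1.22);  n_6 = (-0.9796, -0.2007)
∠(n_3, n_6) = 167.20°
δ = |180° − 167.20°| = 12.80°
12.80° ≤ 2α = 38.58°  →  valid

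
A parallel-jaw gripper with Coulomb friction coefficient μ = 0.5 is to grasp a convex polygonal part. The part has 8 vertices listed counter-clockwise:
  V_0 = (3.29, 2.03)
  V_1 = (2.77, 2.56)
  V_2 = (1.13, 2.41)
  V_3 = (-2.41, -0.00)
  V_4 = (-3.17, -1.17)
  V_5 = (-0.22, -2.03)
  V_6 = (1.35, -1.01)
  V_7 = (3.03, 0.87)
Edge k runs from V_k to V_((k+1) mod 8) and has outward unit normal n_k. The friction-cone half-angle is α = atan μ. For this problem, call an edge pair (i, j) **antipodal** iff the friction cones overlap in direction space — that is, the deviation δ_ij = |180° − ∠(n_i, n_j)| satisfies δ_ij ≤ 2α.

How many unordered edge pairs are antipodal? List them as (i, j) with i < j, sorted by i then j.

count = 11; pairs: (0,4), (1,4), (1,5), (1,6), (2,4), (2,5), (2,6), (2,7), (3,5), (3,6), (3,7)

α = atan 0.5 = 26.57°;  2α = 53.13°
n_0 = (+0.7138, +0.7003)
n_1 = (-0.0911, +0.9958)
n_2 = (-0.5628, +0.8266)
n_3 = (-0.8386, +0.5447)
n_4 = (-0.2799, -0.9600)
n_5 = (+0.5448, -0.8386)
n_6 = (+0.7457, -0.6663)
n_7 = (+0.9758, -0.2187)
  (0,1): δ = 129.23°  ·
  (0,2): δ = 100.21°  ·
  (0,3): δ = 77.46°  ·
  (0,4): δ = 29.29°  ✓
  (0,5): δ = 78.56°  ·
  (0,6): δ = 93.76°  ·
  (0,7): δ = 122.91°  ·
  (1,2): δ = 150.98°  ·
  (1,3): δ = 128.23°  ·
  (1,4): δ = 21.48°  ✓
  (1,5): δ = 27.79°  ✓
  (1,6): δ = 42.99°  ✓
  (1,7): δ = 72.14°  ·
  (2,3): δ = 157.25°  ·
  (2,4): δ = 50.50°  ✓
  (2,5): δ = 1.24°  ✓
  (2,6): δ = 13.97°  ✓
  (2,7): δ = 43.12°  ✓
  (3,4): δ = 73.25°  ·
  (3,5): δ = 23.98°  ✓
  (3,6): δ = 8.78°  ✓
  (3,7): δ = 20.37°  ✓
  (4,5): δ = 130.74°  ·
  (4,6): δ = 115.53°  ·
  (4,7): δ = 86.38°  ·
  (5,6): δ = 164.80°  ·
  (5,7): δ = 135.64°  ·
  (6,7): δ = 150.85°  ·
antipodal pairs: 11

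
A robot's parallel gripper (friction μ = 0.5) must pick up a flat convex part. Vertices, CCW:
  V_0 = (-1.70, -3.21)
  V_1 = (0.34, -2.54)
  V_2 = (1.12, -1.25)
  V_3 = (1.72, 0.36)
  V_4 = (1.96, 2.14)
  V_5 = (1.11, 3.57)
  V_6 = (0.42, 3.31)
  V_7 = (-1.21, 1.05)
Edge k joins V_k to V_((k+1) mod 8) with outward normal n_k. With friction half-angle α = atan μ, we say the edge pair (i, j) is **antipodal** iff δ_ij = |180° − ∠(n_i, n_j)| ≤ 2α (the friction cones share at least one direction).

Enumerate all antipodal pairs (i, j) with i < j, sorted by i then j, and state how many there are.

count = 11; pairs: (0,5), (0,6), (1,5), (1,6), (1,7), (2,5), (2,6), (2,7), (3,6), (3,7), (4,7)

α = atan 0.5 = 26.57°;  2α = 53.13°
n_0 = (+0.3120, -0.9501)
n_1 = (+0.8557, -0.5174)
n_2 = (+0.9370, -0.3492)
n_3 = (+0.9910, -0.1336)
n_4 = (+0.8596, +0.5110)
n_5 = (-0.3526, +0.9358)
n_6 = (-0.8111, +0.5850)
n_7 = (-0.9934, +0.1143)
  (0,1): δ = 139.34°  ·
  (0,2): δ = 128.62°  ·
  (0,3): δ = 115.86°  ·
  (0,4): δ = 77.45°  ·
  (0,5): δ = 2.47°  ✓
  (0,6): δ = 36.02°  ✓
  (0,7): δ = 65.26°  ·
  (1,2): δ = 169.28°  ·
  (1,3): δ = 156.52°  ·
  (1,4): δ = 118.11°  ·
  (1,5): δ = 38.19°  ✓
  (1,6): δ = 4.64°  ✓
  (1,7): δ = 24.60°  ✓
  (2,3): δ = 167.24°  ·
  (2,4): δ = 128.83°  ·
  (2,5): δ = 48.91°  ✓
  (2,6): δ = 15.36°  ✓
  (2,7): δ = 13.88°  ✓
  (3,4): δ = 141.59°  ·
  (3,5): δ = 61.67°  ·
  (3,6): δ = 28.12°  ✓
  (3,7): δ = 1.12°  ✓
  (4,5): δ = 100.08°  ·
  (4,6): δ = 66.53°  ·
  (4,7): δ = 37.29°  ✓
  (5,6): δ = 146.45°  ·
  (5,7): δ = 117.21°  ·
  (6,7): δ = 150.76°  ·
antipodal pairs: 11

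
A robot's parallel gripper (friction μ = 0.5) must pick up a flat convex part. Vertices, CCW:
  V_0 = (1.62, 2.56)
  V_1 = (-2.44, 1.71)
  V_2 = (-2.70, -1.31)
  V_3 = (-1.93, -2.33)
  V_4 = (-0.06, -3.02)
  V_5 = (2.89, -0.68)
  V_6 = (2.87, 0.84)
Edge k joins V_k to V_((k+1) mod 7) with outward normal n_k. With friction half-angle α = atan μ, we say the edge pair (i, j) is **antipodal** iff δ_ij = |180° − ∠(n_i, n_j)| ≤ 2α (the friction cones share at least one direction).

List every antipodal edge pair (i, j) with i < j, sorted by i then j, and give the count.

count = 8; pairs: (0,3), (0,4), (1,4), (1,5), (1,6), (2,5), (2,6), (3,6)

α = atan 0.5 = 26.57°;  2α = 53.13°
n_0 = (-0.2049, +0.9788)
n_1 = (-0.9963, +0.0858)
n_2 = (-0.7981, -0.6025)
n_3 = (-0.3462, -0.9382)
n_4 = (+0.6215, -0.7835)
n_5 = (+0.9999, +0.0132)
n_6 = (+0.8089, +0.5879)
  (0,1): δ = 106.75°  ·
  (0,2): δ = 64.78°  ·
  (0,3): δ = 32.08°  ✓
  (0,4): δ = 26.60°  ✓
  (0,5): δ = 78.93°  ·
  (0,6): δ = 114.18°  ·
  (1,2): δ = 138.03°  ·
  (1,3): δ = 105.33°  ·
  (1,4): δ = 46.66°  ✓
  (1,5): δ = 5.67°  ✓
  (1,6): δ = 40.93°  ✓
  (2,3): δ = 147.30°  ·
  (2,4): δ = 88.63°  ·
  (2,5): δ = 36.30°  ✓
  (2,6): δ = 1.04°  ✓
  (3,4): δ = 121.32°  ·
  (3,5): δ = 68.99°  ·
  (3,6): δ = 33.74°  ✓
  (4,5): δ = 127.67°  ·
  (4,6): δ = 92.41°  ·
  (5,6): δ = 144.75°  ·
antipodal pairs: 8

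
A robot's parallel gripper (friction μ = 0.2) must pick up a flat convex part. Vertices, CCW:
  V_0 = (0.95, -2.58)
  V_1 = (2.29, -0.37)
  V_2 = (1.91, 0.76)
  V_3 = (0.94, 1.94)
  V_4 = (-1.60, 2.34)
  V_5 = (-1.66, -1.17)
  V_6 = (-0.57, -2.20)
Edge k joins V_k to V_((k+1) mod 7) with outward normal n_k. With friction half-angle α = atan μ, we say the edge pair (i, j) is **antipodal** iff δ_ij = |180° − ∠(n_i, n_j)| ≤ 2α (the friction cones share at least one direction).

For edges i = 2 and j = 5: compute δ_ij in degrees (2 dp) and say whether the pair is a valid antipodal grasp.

δ = 7.20°, valid

α = atan 0.2 = 11.31°;  2α = 22.62°
edge 2: e_2 = (-0.97, +1.18);  n_2 = (+0.7725, +0.6350)
edge 5: e_5 = (+1.09, -1.03);  n_5 = (-0.6868, -0.7268)
∠(n_2, n_5) = 172.80°
δ = |180° − 172.80°| = 7.20°
7.20° ≤ 2α = 22.62°  →  valid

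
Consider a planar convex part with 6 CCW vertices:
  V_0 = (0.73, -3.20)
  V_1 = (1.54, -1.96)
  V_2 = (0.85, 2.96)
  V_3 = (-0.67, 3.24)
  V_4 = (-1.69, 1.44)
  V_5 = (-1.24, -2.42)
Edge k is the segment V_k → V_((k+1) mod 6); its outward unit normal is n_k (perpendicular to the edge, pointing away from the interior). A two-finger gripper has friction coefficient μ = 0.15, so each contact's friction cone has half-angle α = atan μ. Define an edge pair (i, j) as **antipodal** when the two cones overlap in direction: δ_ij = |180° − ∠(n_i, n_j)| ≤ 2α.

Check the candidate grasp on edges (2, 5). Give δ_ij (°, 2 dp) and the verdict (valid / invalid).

α = atan 0.15 = 8.53°;  2α = 17.06°
edge 2: e_2 = (-1.52, +0.28);  n_2 = (+0.1812, +0.9835)
edge 5: e_5 = (+1.97, -0.78);  n_5 = (-0.3681, -0.9298)
∠(n_2, n_5) = 168.84°
δ = |180° − 168.84°| = 11.16°
11.16° ≤ 2α = 17.06°  →  valid

δ = 11.16°, valid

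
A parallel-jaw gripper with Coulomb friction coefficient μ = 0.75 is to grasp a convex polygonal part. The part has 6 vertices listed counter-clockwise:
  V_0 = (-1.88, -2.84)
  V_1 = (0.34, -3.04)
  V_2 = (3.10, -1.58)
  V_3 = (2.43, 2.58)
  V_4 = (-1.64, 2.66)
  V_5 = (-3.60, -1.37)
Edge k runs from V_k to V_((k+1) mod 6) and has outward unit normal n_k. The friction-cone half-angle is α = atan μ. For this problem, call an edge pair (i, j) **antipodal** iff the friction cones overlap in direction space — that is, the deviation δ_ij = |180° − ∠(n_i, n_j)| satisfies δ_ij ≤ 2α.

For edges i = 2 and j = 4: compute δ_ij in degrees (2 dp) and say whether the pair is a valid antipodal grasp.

α = atan 0.75 = 36.87°;  2α = 73.74°
edge 2: e_2 = (-0.67, +4.16);  n_2 = (+0.9873, +0.1590)
edge 4: e_4 = (-1.96, -4.03);  n_4 = (-0.8993, +0.4374)
∠(n_2, n_4) = 144.91°
δ = |180° − 144.91°| = 35.09°
35.09° ≤ 2α = 73.74°  →  valid

δ = 35.09°, valid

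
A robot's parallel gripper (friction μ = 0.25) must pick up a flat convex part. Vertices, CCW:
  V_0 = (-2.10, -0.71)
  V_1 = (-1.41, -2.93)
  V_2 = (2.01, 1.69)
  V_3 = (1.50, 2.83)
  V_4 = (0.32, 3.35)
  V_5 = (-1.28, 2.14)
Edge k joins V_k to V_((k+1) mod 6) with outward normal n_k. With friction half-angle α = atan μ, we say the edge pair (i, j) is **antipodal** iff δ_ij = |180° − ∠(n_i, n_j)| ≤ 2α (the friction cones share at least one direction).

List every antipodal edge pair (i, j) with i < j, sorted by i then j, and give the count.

count = 3; pairs: (0,2), (1,4), (1,5)

α = atan 0.25 = 14.04°;  2α = 28.07°
n_0 = (-0.9549, -0.2968)
n_1 = (+0.8037, -0.5950)
n_2 = (+0.9128, +0.4084)
n_3 = (+0.4033, +0.9151)
n_4 = (-0.6032, +0.7976)
n_5 = (-0.9610, +0.2765)
  (0,1): δ = 53.78°  ·
  (0,2): δ = 6.84°  ✓
  (0,3): δ = 48.95°  ·
  (0,4): δ = 109.83°  ·
  (0,5): δ = 146.68°  ·
  (1,2): δ = 119.39°  ·
  (1,3): δ = 77.27°  ·
  (1,4): δ = 16.39°  ✓
  (1,5): δ = 20.46°  ✓
  (2,3): δ = 137.88°  ·
  (2,4): δ = 77.00°  ·
  (2,5): δ = 40.15°  ·
  (3,4): δ = 119.12°  ·
  (3,5): δ = 82.27°  ·
  (4,5): δ = 143.15°  ·
antipodal pairs: 3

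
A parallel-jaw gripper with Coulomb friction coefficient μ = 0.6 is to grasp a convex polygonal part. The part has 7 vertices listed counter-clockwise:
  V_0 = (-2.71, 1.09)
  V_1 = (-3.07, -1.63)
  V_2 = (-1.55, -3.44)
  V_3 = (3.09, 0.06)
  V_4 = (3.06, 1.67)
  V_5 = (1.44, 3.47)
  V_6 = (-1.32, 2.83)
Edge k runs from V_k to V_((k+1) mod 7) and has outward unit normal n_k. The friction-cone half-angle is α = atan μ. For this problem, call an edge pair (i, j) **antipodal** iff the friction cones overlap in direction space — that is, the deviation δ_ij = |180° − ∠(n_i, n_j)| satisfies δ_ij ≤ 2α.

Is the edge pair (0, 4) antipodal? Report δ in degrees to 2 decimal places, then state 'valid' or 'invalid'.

δ = 49.53°, valid

α = atan 0.6 = 30.96°;  2α = 61.93°
edge 0: e_0 = (-0.36, -2.72);  n_0 = (-0.9914, +0.1312)
edge 4: e_4 = (-1.62, +1.80);  n_4 = (+0.7433, +0.6690)
∠(n_0, n_4) = 130.47°
δ = |180° − 130.47°| = 49.53°
49.53° ≤ 2α = 61.93°  →  valid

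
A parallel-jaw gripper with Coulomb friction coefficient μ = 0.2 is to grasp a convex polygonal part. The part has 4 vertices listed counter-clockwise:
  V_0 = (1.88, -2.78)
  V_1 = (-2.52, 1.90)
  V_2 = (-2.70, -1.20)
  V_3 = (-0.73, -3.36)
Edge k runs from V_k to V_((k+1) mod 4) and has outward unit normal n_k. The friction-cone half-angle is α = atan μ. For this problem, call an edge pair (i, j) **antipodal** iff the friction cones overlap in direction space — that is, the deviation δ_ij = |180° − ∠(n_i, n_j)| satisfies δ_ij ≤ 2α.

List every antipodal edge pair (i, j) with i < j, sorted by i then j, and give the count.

count = 1; pairs: (0,2)

α = atan 0.2 = 11.31°;  2α = 22.62°
n_0 = (+0.7286, +0.6850)
n_1 = (-0.9983, +0.0580)
n_2 = (-0.7389, -0.6739)
n_3 = (+0.2169, -0.9762)
  (0,1): δ = 46.56°  ·
  (0,2): δ = 0.87°  ✓
  (0,3): δ = 59.30°  ·
  (1,2): δ = 134.31°  ·
  (1,3): δ = 74.15°  ·
  (2,3): δ = 119.84°  ·
antipodal pairs: 1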